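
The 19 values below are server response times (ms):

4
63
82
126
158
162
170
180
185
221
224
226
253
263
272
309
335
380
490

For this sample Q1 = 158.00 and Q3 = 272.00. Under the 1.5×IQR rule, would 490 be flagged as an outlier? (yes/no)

yes

IQR = Q3 − Q1 = 272.00 − 158.00 = 114.00.
Lower fence = Q1 − 1.5·IQR = 158.00 − 171.00 = -13.00.
Upper fence = Q3 + 1.5·IQR = 272.00 + 171.00 = 443.00.
490 lies above the upper fence.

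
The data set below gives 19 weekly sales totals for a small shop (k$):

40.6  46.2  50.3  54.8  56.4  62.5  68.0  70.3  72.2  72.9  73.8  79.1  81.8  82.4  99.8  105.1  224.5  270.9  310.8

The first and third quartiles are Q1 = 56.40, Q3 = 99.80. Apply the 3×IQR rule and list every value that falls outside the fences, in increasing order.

IQR = Q3 − Q1 = 99.80 − 56.40 = 43.40.
Lower fence = Q1 − 3·IQR = 56.40 − 130.20 = -73.80.
Upper fence = Q3 + 3·IQR = 99.80 + 130.20 = 230.00.
270.9 > 230.00 → outlier.
310.8 > 230.00 → outlier.
All remaining values lie within [-73.80, 230.00].

270.9, 310.8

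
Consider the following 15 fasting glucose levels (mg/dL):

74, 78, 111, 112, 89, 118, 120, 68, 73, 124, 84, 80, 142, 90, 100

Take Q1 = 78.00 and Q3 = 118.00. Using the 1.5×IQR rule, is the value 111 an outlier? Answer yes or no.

no

IQR = Q3 − Q1 = 118.00 − 78.00 = 40.00.
Lower fence = Q1 − 1.5·IQR = 78.00 − 60.00 = 18.00.
Upper fence = Q3 + 1.5·IQR = 118.00 + 60.00 = 178.00.
111 lies within [18.00, 178.00].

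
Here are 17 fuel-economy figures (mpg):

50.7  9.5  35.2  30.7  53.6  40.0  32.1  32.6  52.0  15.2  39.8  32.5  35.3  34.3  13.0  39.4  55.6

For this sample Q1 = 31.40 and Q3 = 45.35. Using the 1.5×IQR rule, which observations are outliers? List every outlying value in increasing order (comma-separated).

IQR = Q3 − Q1 = 45.35 − 31.40 = 13.95.
Lower fence = Q1 − 1.5·IQR = 31.40 − 20.925 = 10.475.
Upper fence = Q3 + 1.5·IQR = 45.35 + 20.925 = 66.275.
9.5 < 10.475 → outlier.
All remaining values lie within [10.475, 66.275].

9.5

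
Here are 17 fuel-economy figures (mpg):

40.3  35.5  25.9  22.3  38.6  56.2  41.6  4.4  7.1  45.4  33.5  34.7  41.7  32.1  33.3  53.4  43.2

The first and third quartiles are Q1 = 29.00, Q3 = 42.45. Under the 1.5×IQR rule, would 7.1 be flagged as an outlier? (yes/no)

IQR = Q3 − Q1 = 42.45 − 29.00 = 13.45.
Lower fence = Q1 − 1.5·IQR = 29.00 − 20.175 = 8.825.
Upper fence = Q3 + 1.5·IQR = 42.45 + 20.175 = 62.625.
7.1 lies below the lower fence.

yes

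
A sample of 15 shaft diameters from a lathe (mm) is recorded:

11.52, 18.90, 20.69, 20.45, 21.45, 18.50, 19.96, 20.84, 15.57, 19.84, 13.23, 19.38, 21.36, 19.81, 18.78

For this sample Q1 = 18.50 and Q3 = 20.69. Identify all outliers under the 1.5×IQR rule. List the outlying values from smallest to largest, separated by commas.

11.52, 13.23

IQR = Q3 − Q1 = 20.69 − 18.50 = 2.19.
Lower fence = Q1 − 1.5·IQR = 18.50 − 3.285 = 15.215.
Upper fence = Q3 + 1.5·IQR = 20.69 + 3.285 = 23.975.
11.52 < 15.215 → outlier.
13.23 < 15.215 → outlier.
All remaining values lie within [15.215, 23.975].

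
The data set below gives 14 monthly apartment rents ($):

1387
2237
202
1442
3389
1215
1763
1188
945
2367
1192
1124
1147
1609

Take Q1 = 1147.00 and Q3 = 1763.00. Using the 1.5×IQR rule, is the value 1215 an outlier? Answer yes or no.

no

IQR = Q3 − Q1 = 1763.00 − 1147.00 = 616.00.
Lower fence = Q1 − 1.5·IQR = 1147.00 − 924.00 = 223.00.
Upper fence = Q3 + 1.5·IQR = 1763.00 + 924.00 = 2687.00.
1215 lies within [223.00, 2687.00].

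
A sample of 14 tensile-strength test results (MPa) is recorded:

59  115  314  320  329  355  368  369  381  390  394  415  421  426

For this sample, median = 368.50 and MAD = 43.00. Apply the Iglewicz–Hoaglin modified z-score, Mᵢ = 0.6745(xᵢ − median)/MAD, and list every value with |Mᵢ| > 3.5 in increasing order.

59, 115

|Mᵢ| > 3.5 ⇔ |xᵢ − 368.50| > 3.5·43.00/0.6745 = 223.13.
So outliers lie outside [145.37, 591.63].
59: M = -4.85 → outlier.
115: M = -3.98 → outlier.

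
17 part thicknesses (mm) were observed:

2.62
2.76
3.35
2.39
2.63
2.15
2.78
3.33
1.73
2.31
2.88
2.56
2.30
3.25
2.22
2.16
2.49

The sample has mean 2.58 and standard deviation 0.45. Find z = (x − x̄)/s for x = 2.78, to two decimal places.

0.44

z = (2.78 − 2.58) / 0.45 = 0.44.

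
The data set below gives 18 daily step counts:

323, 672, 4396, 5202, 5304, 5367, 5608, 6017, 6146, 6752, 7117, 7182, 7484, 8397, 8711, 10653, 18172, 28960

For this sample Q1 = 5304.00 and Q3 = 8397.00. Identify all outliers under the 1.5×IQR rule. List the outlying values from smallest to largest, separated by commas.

323, 18172, 28960

IQR = Q3 − Q1 = 8397.00 − 5304.00 = 3093.00.
Lower fence = Q1 − 1.5·IQR = 5304.00 − 4639.50 = 664.50.
Upper fence = Q3 + 1.5·IQR = 8397.00 + 4639.50 = 13036.50.
323 < 664.50 → outlier.
18172 > 13036.50 → outlier.
28960 > 13036.50 → outlier.
All remaining values lie within [664.50, 13036.50].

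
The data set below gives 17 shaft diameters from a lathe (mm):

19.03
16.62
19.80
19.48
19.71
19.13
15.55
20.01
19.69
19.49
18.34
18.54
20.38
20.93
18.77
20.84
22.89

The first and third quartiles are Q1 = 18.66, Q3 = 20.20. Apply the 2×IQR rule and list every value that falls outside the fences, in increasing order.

15.55

IQR = Q3 − Q1 = 20.20 − 18.66 = 1.54.
Lower fence = Q1 − 2·IQR = 18.66 − 3.08 = 15.58.
Upper fence = Q3 + 2·IQR = 20.20 + 3.08 = 23.28.
15.55 < 15.58 → outlier.
All remaining values lie within [15.58, 23.28].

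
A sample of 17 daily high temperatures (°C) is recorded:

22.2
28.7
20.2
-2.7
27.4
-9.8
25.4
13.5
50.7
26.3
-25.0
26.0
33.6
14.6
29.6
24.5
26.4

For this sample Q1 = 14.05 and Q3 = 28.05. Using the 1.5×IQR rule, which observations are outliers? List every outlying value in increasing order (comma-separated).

IQR = Q3 − Q1 = 28.05 − 14.05 = 14.00.
Lower fence = Q1 − 1.5·IQR = 14.05 − 21.00 = -6.95.
Upper fence = Q3 + 1.5·IQR = 28.05 + 21.00 = 49.05.
-25.0 < -6.95 → outlier.
-9.8 < -6.95 → outlier.
50.7 > 49.05 → outlier.
All remaining values lie within [-6.95, 49.05].

-25.0, -9.8, 50.7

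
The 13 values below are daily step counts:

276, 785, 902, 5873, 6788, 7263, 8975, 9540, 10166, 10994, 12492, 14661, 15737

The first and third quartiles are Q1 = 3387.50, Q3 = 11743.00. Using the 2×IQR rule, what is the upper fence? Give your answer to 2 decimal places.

28454.00

IQR = Q3 − Q1 = 11743.00 − 3387.50 = 8355.50.
Lower fence = Q1 − 2·IQR = 3387.50 − 16711.00 = -13323.50.
Upper fence = Q3 + 2·IQR = 11743.00 + 16711.00 = 28454.00.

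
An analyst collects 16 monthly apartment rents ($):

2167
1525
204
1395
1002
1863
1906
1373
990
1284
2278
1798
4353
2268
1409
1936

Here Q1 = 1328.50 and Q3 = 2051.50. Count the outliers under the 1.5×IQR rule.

IQR = 723.00; fences at 1328.50 − 1084.50 = 244.00 and 2051.50 + 1084.50 = 3136.00.
Outside the cutoffs: 204, 4353.

2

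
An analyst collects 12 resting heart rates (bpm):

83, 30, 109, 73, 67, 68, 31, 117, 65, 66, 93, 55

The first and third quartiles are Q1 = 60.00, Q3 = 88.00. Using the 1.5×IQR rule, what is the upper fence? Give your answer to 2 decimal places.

130.00

IQR = Q3 − Q1 = 88.00 − 60.00 = 28.00.
Lower fence = Q1 − 1.5·IQR = 60.00 − 42.00 = 18.00.
Upper fence = Q3 + 1.5·IQR = 88.00 + 42.00 = 130.00.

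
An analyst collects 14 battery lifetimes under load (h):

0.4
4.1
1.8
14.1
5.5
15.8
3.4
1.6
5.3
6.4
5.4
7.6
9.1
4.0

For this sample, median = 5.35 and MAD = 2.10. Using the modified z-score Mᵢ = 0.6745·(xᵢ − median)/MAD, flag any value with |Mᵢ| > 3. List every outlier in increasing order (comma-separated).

|Mᵢ| > 3 ⇔ |xᵢ − 5.35| > 3·2.10/0.6745 = 9.34.
So outliers lie outside [-3.99, 14.69].
15.8: M = 3.36 → outlier.

15.8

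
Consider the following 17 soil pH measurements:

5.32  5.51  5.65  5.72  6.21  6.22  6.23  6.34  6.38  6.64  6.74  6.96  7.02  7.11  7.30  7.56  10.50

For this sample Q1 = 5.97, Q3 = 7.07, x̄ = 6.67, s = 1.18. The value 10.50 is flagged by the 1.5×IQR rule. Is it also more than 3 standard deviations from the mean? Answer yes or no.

yes

z = (10.50 − 6.67) / 1.18 = 3.25.
|z| = 3.25 > 3.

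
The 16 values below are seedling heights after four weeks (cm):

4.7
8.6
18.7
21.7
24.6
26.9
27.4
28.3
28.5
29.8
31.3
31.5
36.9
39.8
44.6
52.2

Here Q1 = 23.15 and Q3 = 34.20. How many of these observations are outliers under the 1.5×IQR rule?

2

IQR = 11.05; fences at 23.15 − 16.575 = 6.575 and 34.20 + 16.575 = 50.775.
Outside the cutoffs: 4.7, 52.2.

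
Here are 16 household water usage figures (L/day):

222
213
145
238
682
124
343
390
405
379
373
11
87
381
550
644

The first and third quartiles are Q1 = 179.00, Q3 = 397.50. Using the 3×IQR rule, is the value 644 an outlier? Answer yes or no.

no

IQR = Q3 − Q1 = 397.50 − 179.00 = 218.50.
Lower fence = Q1 − 3·IQR = 179.00 − 655.50 = -476.50.
Upper fence = Q3 + 3·IQR = 397.50 + 655.50 = 1053.00.
644 lies within [-476.50, 1053.00].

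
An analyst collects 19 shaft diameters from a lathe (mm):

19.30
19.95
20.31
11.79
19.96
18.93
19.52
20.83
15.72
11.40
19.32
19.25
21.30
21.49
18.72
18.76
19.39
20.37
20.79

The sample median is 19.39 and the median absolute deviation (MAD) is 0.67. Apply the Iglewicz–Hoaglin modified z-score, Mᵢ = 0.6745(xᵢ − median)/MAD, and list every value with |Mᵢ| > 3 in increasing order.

11.40, 11.79, 15.72

|Mᵢ| > 3 ⇔ |xᵢ − 19.39| > 3·0.67/0.6745 = 2.98.
So outliers lie outside [16.41, 22.37].
11.40: M = -8.04 → outlier.
11.79: M = -7.65 → outlier.
15.72: M = -3.69 → outlier.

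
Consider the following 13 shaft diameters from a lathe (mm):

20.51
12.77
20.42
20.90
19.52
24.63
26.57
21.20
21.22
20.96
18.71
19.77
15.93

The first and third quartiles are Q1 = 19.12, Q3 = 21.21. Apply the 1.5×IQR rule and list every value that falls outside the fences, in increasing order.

12.77, 15.93, 24.63, 26.57

IQR = Q3 − Q1 = 21.21 − 19.12 = 2.09.
Lower fence = Q1 − 1.5·IQR = 19.12 − 3.135 = 15.985.
Upper fence = Q3 + 1.5·IQR = 21.21 + 3.135 = 24.345.
12.77 < 15.985 → outlier.
15.93 < 15.985 → outlier.
24.63 > 24.345 → outlier.
26.57 > 24.345 → outlier.
All remaining values lie within [15.985, 24.345].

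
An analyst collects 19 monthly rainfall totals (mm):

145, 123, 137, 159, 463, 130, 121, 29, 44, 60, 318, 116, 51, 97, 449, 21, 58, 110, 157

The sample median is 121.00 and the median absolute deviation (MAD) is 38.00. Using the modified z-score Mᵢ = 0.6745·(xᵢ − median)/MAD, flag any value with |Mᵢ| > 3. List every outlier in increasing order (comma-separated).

318, 449, 463

|Mᵢ| > 3 ⇔ |xᵢ − 121.00| > 3·38.00/0.6745 = 169.01.
So outliers lie outside [-48.01, 290.01].
318: M = 3.50 → outlier.
449: M = 5.82 → outlier.
463: M = 6.07 → outlier.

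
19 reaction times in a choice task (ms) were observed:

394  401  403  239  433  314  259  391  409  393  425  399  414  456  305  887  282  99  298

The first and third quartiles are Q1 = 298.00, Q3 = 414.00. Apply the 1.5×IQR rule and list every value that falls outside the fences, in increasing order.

99, 887

IQR = Q3 − Q1 = 414.00 − 298.00 = 116.00.
Lower fence = Q1 − 1.5·IQR = 298.00 − 174.00 = 124.00.
Upper fence = Q3 + 1.5·IQR = 414.00 + 174.00 = 588.00.
99 < 124.00 → outlier.
887 > 588.00 → outlier.
All remaining values lie within [124.00, 588.00].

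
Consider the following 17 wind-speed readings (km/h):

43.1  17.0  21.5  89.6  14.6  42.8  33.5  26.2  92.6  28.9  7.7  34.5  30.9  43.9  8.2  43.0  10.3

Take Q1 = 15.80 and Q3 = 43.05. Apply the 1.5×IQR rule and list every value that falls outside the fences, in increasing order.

89.6, 92.6

IQR = Q3 − Q1 = 43.05 − 15.80 = 27.25.
Lower fence = Q1 − 1.5·IQR = 15.80 − 40.875 = -25.075.
Upper fence = Q3 + 1.5·IQR = 43.05 + 40.875 = 83.925.
89.6 > 83.925 → outlier.
92.6 > 83.925 → outlier.
All remaining values lie within [-25.075, 83.925].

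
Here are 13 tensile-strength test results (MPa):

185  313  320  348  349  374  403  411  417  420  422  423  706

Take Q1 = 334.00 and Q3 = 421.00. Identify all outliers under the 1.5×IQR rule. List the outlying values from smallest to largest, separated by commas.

185, 706

IQR = Q3 − Q1 = 421.00 − 334.00 = 87.00.
Lower fence = Q1 − 1.5·IQR = 334.00 − 130.50 = 203.50.
Upper fence = Q3 + 1.5·IQR = 421.00 + 130.50 = 551.50.
185 < 203.50 → outlier.
706 > 551.50 → outlier.
All remaining values lie within [203.50, 551.50].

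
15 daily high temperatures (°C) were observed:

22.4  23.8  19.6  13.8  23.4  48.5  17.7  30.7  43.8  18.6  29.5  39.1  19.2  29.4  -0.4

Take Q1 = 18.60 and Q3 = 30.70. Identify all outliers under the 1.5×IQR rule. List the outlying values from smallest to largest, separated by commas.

-0.4

IQR = Q3 − Q1 = 30.70 − 18.60 = 12.10.
Lower fence = Q1 − 1.5·IQR = 18.60 − 18.15 = 0.45.
Upper fence = Q3 + 1.5·IQR = 30.70 + 18.15 = 48.85.
-0.4 < 0.45 → outlier.
All remaining values lie within [0.45, 48.85].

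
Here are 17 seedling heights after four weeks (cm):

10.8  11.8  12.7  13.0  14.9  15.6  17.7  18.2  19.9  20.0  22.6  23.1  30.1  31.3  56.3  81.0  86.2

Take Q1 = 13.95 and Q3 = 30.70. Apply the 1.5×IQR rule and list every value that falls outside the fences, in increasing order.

56.3, 81.0, 86.2

IQR = Q3 − Q1 = 30.70 − 13.95 = 16.75.
Lower fence = Q1 − 1.5·IQR = 13.95 − 25.125 = -11.175.
Upper fence = Q3 + 1.5·IQR = 30.70 + 25.125 = 55.825.
56.3 > 55.825 → outlier.
81.0 > 55.825 → outlier.
86.2 > 55.825 → outlier.
All remaining values lie within [-11.175, 55.825].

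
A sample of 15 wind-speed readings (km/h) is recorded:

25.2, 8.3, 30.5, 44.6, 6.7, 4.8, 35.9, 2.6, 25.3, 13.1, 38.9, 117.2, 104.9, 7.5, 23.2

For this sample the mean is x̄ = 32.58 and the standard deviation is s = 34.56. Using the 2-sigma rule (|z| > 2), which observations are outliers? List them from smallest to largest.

Cutoffs at x̄ ± 2s: 32.58 ± 2·34.56 = [-36.54, 101.70].
104.9: z = 2.09, |z| > 2 → outlier.
117.2: z = 2.45, |z| > 2 → outlier.
Every other value lies within [-36.54, 101.70].

104.9, 117.2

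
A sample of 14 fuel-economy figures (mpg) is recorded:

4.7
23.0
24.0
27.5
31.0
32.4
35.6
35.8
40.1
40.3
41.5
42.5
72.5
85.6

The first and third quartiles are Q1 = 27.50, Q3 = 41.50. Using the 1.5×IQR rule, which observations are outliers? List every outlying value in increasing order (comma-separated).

4.7, 72.5, 85.6

IQR = Q3 − Q1 = 41.50 − 27.50 = 14.00.
Lower fence = Q1 − 1.5·IQR = 27.50 − 21.00 = 6.50.
Upper fence = Q3 + 1.5·IQR = 41.50 + 21.00 = 62.50.
4.7 < 6.50 → outlier.
72.5 > 62.50 → outlier.
85.6 > 62.50 → outlier.
All remaining values lie within [6.50, 62.50].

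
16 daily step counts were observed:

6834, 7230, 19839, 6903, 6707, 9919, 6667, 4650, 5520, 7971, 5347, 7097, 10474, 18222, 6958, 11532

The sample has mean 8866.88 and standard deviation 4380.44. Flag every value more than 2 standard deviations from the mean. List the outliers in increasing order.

Cutoffs at x̄ ± 2s: 8866.88 ± 2·4380.44 = [106.00, 17627.76].
18222: z = 2.14, |z| > 2 → outlier.
19839: z = 2.50, |z| > 2 → outlier.
Every other value lies within [106.00, 17627.76].

18222, 19839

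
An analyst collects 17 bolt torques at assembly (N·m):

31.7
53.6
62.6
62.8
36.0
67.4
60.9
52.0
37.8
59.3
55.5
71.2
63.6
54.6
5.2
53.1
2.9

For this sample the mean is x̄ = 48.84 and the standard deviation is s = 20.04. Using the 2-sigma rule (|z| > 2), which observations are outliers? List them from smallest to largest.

2.9, 5.2

Cutoffs at x̄ ± 2s: 48.84 ± 2·20.04 = [8.76, 88.92].
2.9: z = -2.29, |z| > 2 → outlier.
5.2: z = -2.18, |z| > 2 → outlier.
Every other value lies within [8.76, 88.92].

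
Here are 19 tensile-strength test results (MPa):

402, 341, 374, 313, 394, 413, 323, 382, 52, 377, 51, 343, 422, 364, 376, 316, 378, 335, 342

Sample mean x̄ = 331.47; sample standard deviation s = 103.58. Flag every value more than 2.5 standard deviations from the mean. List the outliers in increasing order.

Cutoffs at x̄ ± 2.5s: 331.47 ± 2.5·103.58 = [72.52, 590.42].
51: z = -2.71, |z| > 2.5 → outlier.
52: z = -2.70, |z| > 2.5 → outlier.
Every other value lies within [72.52, 590.42].

51, 52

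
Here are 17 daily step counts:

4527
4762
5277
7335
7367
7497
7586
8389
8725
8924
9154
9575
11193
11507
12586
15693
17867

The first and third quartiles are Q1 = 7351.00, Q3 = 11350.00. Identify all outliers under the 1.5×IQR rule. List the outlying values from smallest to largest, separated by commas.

IQR = Q3 − Q1 = 11350.00 − 7351.00 = 3999.00.
Lower fence = Q1 − 1.5·IQR = 7351.00 − 5998.50 = 1352.50.
Upper fence = Q3 + 1.5·IQR = 11350.00 + 5998.50 = 17348.50.
17867 > 17348.50 → outlier.
All remaining values lie within [1352.50, 17348.50].

17867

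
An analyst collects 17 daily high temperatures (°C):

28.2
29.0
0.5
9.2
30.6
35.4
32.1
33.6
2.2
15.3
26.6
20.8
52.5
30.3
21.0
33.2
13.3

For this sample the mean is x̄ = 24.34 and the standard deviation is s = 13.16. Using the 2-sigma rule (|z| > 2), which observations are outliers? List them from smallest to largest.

52.5

Cutoffs at x̄ ± 2s: 24.34 ± 2·13.16 = [-1.98, 50.66].
52.5: z = 2.14, |z| > 2 → outlier.
Every other value lies within [-1.98, 50.66].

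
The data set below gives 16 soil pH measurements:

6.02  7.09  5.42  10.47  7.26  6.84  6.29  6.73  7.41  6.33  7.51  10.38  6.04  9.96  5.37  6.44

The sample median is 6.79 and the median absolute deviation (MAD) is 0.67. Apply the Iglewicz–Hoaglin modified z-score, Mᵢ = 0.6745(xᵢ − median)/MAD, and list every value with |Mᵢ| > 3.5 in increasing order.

|Mᵢ| > 3.5 ⇔ |xᵢ − 6.79| > 3.5·0.67/0.6745 = 3.48.
So outliers lie outside [3.31, 10.27].
10.38: M = 3.61 → outlier.
10.47: M = 3.70 → outlier.

10.38, 10.47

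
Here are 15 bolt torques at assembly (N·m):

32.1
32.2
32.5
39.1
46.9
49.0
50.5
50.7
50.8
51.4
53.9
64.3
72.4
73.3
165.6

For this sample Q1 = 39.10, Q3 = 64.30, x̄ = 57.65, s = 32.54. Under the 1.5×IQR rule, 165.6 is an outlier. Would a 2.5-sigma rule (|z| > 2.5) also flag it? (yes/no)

z = (165.6 − 57.65) / 32.54 = 3.32.
|z| = 3.32 > 2.5.

yes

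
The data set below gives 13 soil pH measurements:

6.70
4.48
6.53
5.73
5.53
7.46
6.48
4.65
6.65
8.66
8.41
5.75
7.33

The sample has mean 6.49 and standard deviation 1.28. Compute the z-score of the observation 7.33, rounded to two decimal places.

0.66

z = (7.33 − 6.49) / 1.28 = 0.66.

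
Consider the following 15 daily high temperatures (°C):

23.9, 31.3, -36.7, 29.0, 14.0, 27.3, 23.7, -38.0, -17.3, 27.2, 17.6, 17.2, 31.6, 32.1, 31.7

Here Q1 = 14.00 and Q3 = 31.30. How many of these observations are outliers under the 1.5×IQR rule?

IQR = 17.30; fences at 14.00 − 25.95 = -11.95 and 31.30 + 25.95 = 57.25.
Outside the cutoffs: -38.0, -36.7, -17.3.

3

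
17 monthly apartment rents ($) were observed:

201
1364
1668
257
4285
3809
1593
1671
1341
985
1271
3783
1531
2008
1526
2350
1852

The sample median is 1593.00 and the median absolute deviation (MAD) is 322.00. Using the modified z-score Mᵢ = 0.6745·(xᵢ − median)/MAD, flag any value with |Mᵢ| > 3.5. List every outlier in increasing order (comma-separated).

|Mᵢ| > 3.5 ⇔ |xᵢ − 1593.00| > 3.5·322.00/0.6745 = 1670.87.
So outliers lie outside [-77.87, 3263.87].
3783: M = 4.59 → outlier.
3809: M = 4.64 → outlier.
4285: M = 5.64 → outlier.

3783, 3809, 4285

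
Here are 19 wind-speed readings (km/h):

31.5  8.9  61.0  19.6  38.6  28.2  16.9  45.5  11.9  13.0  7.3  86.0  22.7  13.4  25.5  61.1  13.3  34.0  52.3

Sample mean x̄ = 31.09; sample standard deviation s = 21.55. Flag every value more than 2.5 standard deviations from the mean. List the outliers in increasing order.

86.0

Cutoffs at x̄ ± 2.5s: 31.09 ± 2.5·21.55 = [-22.785, 84.965].
86.0: z = 2.55, |z| > 2.5 → outlier.
Every other value lies within [-22.785, 84.965].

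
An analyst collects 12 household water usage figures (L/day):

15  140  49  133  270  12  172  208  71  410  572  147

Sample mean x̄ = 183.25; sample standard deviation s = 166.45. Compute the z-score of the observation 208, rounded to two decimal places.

0.15

z = (208 − 183.25) / 166.45 = 0.15.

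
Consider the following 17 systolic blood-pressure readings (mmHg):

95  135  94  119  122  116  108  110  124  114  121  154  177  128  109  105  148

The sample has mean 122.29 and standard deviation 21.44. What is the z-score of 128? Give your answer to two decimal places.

z = (128 − 122.29) / 21.44 = 0.27.

0.27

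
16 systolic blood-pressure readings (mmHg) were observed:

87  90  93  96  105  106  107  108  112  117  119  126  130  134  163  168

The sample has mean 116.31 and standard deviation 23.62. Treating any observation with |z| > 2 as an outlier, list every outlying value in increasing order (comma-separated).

168

Cutoffs at x̄ ± 2s: 116.31 ± 2·23.62 = [69.07, 163.55].
168: z = 2.19, |z| > 2 → outlier.
Every other value lies within [69.07, 163.55].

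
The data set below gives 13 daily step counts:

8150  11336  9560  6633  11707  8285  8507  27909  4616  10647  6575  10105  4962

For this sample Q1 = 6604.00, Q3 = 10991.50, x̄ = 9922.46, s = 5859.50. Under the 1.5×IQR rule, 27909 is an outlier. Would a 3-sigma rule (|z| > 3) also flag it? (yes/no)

z = (27909 − 9922.46) / 5859.50 = 3.07.
|z| = 3.07 > 3.

yes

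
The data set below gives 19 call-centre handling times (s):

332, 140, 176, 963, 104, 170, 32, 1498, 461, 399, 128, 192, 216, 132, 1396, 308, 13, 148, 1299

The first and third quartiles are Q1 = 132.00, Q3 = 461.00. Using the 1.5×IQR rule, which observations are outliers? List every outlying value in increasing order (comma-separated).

IQR = Q3 − Q1 = 461.00 − 132.00 = 329.00.
Lower fence = Q1 − 1.5·IQR = 132.00 − 493.50 = -361.50.
Upper fence = Q3 + 1.5·IQR = 461.00 + 493.50 = 954.50.
963 > 954.50 → outlier.
1299 > 954.50 → outlier.
1396 > 954.50 → outlier.
1498 > 954.50 → outlier.
All remaining values lie within [-361.50, 954.50].

963, 1299, 1396, 1498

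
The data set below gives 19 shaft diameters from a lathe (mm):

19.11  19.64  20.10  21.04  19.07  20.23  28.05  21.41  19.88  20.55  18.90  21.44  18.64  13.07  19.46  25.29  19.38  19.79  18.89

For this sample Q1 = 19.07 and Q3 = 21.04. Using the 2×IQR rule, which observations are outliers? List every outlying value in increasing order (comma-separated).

13.07, 25.29, 28.05

IQR = Q3 − Q1 = 21.04 − 19.07 = 1.97.
Lower fence = Q1 − 2·IQR = 19.07 − 3.94 = 15.13.
Upper fence = Q3 + 2·IQR = 21.04 + 3.94 = 24.98.
13.07 < 15.13 → outlier.
25.29 > 24.98 → outlier.
28.05 > 24.98 → outlier.
All remaining values lie within [15.13, 24.98].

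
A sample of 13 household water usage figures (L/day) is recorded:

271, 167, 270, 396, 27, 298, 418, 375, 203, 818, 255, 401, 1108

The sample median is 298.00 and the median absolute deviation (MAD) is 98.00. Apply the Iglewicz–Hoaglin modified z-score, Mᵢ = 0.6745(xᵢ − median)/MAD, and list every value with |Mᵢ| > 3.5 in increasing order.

|Mᵢ| > 3.5 ⇔ |xᵢ − 298.00| > 3.5·98.00/0.6745 = 508.52.
So outliers lie outside [-210.52, 806.52].
818: M = 3.58 → outlier.
1108: M = 5.57 → outlier.

818, 1108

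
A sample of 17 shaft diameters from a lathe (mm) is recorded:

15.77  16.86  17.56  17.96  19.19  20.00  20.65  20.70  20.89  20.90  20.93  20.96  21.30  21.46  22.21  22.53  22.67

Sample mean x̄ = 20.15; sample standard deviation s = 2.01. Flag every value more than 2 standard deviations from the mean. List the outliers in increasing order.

15.77

Cutoffs at x̄ ± 2s: 20.15 ± 2·2.01 = [16.13, 24.17].
15.77: z = -2.18, |z| > 2 → outlier.
Every other value lies within [16.13, 24.17].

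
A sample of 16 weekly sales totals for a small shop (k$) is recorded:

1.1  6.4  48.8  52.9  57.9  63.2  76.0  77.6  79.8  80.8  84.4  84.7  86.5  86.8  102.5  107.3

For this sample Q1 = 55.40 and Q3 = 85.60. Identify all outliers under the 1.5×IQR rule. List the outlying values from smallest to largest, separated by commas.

1.1, 6.4

IQR = Q3 − Q1 = 85.60 − 55.40 = 30.20.
Lower fence = Q1 − 1.5·IQR = 55.40 − 45.30 = 10.10.
Upper fence = Q3 + 1.5·IQR = 85.60 + 45.30 = 130.90.
1.1 < 10.10 → outlier.
6.4 < 10.10 → outlier.
All remaining values lie within [10.10, 130.90].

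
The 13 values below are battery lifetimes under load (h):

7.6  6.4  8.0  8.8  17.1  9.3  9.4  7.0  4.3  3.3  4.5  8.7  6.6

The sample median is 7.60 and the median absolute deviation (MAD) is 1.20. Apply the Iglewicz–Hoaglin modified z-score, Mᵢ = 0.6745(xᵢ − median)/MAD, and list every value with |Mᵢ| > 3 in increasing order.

|Mᵢ| > 3 ⇔ |xᵢ − 7.60| > 3·1.20/0.6745 = 5.34.
So outliers lie outside [2.26, 12.94].
17.1: M = 5.34 → outlier.

17.1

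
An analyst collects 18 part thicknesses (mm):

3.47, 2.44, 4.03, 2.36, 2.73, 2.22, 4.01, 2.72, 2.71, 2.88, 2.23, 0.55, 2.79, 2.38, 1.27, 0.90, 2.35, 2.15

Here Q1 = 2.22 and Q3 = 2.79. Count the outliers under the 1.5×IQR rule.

IQR = 0.57; fences at 2.22 − 0.855 = 1.365 and 2.79 + 0.855 = 3.645.
Outside the cutoffs: 0.55, 0.90, 1.27, 4.01, 4.03.

5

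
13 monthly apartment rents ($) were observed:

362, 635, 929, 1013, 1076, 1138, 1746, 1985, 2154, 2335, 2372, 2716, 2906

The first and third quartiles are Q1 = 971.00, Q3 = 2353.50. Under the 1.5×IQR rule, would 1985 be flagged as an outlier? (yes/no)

no

IQR = Q3 − Q1 = 2353.50 − 971.00 = 1382.50.
Lower fence = Q1 − 1.5·IQR = 971.00 − 2073.75 = -1102.75.
Upper fence = Q3 + 1.5·IQR = 2353.50 + 2073.75 = 4427.25.
1985 lies within [-1102.75, 4427.25].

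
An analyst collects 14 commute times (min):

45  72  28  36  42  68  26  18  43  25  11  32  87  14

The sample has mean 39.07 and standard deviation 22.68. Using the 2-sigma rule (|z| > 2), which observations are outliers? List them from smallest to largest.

87

Cutoffs at x̄ ± 2s: 39.07 ± 2·22.68 = [-6.29, 84.43].
87: z = 2.11, |z| > 2 → outlier.
Every other value lies within [-6.29, 84.43].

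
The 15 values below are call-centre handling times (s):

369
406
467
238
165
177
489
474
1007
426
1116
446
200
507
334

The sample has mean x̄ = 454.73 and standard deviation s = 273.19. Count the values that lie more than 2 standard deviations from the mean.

2

Cutoffs: x̄ ± 2s = [-91.65, 1001.11].
Outside the cutoffs: 1007, 1116.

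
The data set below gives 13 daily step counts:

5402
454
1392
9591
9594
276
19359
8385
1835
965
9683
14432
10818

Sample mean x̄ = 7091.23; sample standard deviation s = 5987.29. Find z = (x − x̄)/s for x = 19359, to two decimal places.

2.05

z = (19359 − 7091.23) / 5987.29 = 2.05.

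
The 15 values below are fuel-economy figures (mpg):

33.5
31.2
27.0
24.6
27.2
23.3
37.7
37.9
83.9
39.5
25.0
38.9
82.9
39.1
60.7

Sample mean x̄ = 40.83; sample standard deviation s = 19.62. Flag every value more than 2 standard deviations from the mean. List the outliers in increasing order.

82.9, 83.9

Cutoffs at x̄ ± 2s: 40.83 ± 2·19.62 = [1.59, 80.07].
82.9: z = 2.14, |z| > 2 → outlier.
83.9: z = 2.20, |z| > 2 → outlier.
Every other value lies within [1.59, 80.07].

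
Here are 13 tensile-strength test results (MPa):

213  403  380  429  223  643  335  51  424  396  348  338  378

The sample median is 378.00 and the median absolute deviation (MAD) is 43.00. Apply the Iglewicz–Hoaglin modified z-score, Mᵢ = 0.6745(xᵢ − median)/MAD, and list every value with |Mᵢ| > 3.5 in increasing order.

|Mᵢ| > 3.5 ⇔ |xᵢ − 378.00| > 3.5·43.00/0.6745 = 223.13.
So outliers lie outside [154.87, 601.13].
51: M = -5.13 → outlier.
643: M = 4.16 → outlier.

51, 643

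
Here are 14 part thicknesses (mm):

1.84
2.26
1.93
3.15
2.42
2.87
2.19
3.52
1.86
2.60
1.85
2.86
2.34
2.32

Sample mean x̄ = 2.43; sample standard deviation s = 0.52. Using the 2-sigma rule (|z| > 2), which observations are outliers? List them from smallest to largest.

3.52

Cutoffs at x̄ ± 2s: 2.43 ± 2·0.52 = [1.39, 3.47].
3.52: z = 2.10, |z| > 2 → outlier.
Every other value lies within [1.39, 3.47].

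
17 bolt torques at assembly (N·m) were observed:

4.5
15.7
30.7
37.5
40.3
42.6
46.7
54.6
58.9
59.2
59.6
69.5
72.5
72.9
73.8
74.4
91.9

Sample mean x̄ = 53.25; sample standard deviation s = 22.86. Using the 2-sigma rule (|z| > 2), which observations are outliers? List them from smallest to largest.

4.5

Cutoffs at x̄ ± 2s: 53.25 ± 2·22.86 = [7.53, 98.97].
4.5: z = -2.13, |z| > 2 → outlier.
Every other value lies within [7.53, 98.97].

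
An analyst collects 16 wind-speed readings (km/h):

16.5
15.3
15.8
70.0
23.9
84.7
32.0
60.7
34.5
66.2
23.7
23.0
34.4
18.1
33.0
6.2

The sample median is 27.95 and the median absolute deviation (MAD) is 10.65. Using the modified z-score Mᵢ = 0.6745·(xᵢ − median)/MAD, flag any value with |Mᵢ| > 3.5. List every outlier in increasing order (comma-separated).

|Mᵢ| > 3.5 ⇔ |xᵢ − 27.95| > 3.5·10.65/0.6745 = 55.26.
So outliers lie outside [-27.31, 83.21].
84.7: M = 3.59 → outlier.

84.7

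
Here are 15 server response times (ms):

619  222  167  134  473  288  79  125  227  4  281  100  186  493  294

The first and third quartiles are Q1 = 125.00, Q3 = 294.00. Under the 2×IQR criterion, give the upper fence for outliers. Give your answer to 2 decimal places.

632.00

IQR = Q3 − Q1 = 294.00 − 125.00 = 169.00.
Lower fence = Q1 − 2·IQR = 125.00 − 338.00 = -213.00.
Upper fence = Q3 + 2·IQR = 294.00 + 338.00 = 632.00.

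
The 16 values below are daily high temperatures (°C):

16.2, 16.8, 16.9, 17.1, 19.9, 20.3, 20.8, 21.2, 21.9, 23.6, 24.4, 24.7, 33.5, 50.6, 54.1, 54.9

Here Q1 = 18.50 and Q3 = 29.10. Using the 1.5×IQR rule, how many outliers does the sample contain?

IQR = 10.60; fences at 18.50 − 15.90 = 2.60 and 29.10 + 15.90 = 45.00.
Outside the cutoffs: 50.6, 54.1, 54.9.

3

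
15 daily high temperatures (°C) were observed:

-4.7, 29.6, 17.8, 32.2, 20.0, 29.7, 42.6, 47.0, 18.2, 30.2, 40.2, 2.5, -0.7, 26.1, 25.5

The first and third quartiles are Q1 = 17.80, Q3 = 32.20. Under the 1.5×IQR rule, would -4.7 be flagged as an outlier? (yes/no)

yes

IQR = Q3 − Q1 = 32.20 − 17.80 = 14.40.
Lower fence = Q1 − 1.5·IQR = 17.80 − 21.60 = -3.80.
Upper fence = Q3 + 1.5·IQR = 32.20 + 21.60 = 53.80.
-4.7 lies below the lower fence.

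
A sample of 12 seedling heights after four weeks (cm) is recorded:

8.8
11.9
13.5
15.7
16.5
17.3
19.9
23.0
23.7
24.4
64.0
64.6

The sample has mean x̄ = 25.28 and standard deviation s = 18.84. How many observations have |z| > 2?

2

Cutoffs: x̄ ± 2s = [-12.40, 62.96].
Outside the cutoffs: 64.0, 64.6.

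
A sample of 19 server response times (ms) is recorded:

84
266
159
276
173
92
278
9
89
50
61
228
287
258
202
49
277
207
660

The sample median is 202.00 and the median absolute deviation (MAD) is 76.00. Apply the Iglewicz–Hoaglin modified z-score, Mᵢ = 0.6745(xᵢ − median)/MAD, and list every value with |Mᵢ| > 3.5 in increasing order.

660

|Mᵢ| > 3.5 ⇔ |xᵢ − 202.00| > 3.5·76.00/0.6745 = 394.37.
So outliers lie outside [-192.37, 596.37].
660: M = 4.06 → outlier.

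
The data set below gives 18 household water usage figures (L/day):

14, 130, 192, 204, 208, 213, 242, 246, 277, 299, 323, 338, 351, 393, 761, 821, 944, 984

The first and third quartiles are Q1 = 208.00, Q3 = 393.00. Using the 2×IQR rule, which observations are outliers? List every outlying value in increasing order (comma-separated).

821, 944, 984

IQR = Q3 − Q1 = 393.00 − 208.00 = 185.00.
Lower fence = Q1 − 2·IQR = 208.00 − 370.00 = -162.00.
Upper fence = Q3 + 2·IQR = 393.00 + 370.00 = 763.00.
821 > 763.00 → outlier.
944 > 763.00 → outlier.
984 > 763.00 → outlier.
All remaining values lie within [-162.00, 763.00].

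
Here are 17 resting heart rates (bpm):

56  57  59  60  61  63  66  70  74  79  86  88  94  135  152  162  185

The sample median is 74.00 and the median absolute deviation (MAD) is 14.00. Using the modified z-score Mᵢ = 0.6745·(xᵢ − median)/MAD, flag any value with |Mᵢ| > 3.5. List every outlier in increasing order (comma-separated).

|Mᵢ| > 3.5 ⇔ |xᵢ − 74.00| > 3.5·14.00/0.6745 = 72.65.
So outliers lie outside [1.35, 146.65].
152: M = 3.76 → outlier.
162: M = 4.24 → outlier.
185: M = 5.35 → outlier.

152, 162, 185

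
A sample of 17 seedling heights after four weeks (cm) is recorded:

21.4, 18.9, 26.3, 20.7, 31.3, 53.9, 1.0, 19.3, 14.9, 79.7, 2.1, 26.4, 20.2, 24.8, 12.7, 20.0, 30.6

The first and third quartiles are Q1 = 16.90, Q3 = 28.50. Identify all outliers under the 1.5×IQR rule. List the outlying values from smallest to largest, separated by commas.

IQR = Q3 − Q1 = 28.50 − 16.90 = 11.60.
Lower fence = Q1 − 1.5·IQR = 16.90 − 17.40 = -0.50.
Upper fence = Q3 + 1.5·IQR = 28.50 + 17.40 = 45.90.
53.9 > 45.90 → outlier.
79.7 > 45.90 → outlier.
All remaining values lie within [-0.50, 45.90].

53.9, 79.7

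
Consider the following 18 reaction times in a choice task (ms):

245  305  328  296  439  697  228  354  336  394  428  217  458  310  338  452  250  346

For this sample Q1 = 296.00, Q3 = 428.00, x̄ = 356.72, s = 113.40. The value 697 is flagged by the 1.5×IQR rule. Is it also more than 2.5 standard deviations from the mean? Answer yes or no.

yes

z = (697 − 356.72) / 113.40 = 3.00.
|z| = 3.00 > 2.5.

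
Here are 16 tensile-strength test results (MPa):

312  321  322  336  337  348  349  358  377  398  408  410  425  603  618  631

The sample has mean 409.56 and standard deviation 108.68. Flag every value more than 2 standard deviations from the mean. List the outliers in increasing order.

631

Cutoffs at x̄ ± 2s: 409.56 ± 2·108.68 = [192.20, 626.92].
631: z = 2.04, |z| > 2 → outlier.
Every other value lies within [192.20, 626.92].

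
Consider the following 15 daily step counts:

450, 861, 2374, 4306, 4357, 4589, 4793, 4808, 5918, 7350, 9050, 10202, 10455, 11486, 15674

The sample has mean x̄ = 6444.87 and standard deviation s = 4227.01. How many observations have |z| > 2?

1

Cutoffs: x̄ ± 2s = [-2009.15, 14898.89].
Outside the cutoffs: 15674.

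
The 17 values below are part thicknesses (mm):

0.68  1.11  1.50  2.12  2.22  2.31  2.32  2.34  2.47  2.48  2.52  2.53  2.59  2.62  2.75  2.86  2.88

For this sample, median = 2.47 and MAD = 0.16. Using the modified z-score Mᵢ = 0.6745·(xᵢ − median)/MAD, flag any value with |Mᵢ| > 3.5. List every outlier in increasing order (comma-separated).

0.68, 1.11, 1.50

|Mᵢ| > 3.5 ⇔ |xᵢ − 2.47| > 3.5·0.16/0.6745 = 0.83.
So outliers lie outside [1.64, 3.30].
0.68: M = -7.55 → outlier.
1.11: M = -5.73 → outlier.
1.50: M = -4.09 → outlier.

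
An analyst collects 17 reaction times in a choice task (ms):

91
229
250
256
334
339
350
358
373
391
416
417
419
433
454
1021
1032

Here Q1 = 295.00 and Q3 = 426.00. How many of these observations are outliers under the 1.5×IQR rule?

3

IQR = 131.00; fences at 295.00 − 196.50 = 98.50 and 426.00 + 196.50 = 622.50.
Outside the cutoffs: 91, 1021, 1032.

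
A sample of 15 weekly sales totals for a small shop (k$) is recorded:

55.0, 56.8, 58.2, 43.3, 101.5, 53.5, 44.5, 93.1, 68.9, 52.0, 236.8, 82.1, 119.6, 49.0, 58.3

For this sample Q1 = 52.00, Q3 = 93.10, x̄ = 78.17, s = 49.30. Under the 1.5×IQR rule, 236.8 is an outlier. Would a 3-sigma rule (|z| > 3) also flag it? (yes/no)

z = (236.8 − 78.17) / 49.30 = 3.22.
|z| = 3.22 > 3.

yes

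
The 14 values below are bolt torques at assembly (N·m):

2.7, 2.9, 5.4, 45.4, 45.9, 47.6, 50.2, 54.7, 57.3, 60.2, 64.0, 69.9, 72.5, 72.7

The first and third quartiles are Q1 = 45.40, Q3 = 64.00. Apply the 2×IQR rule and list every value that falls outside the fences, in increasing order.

2.7, 2.9, 5.4

IQR = Q3 − Q1 = 64.00 − 45.40 = 18.60.
Lower fence = Q1 − 2·IQR = 45.40 − 37.20 = 8.20.
Upper fence = Q3 + 2·IQR = 64.00 + 37.20 = 101.20.
2.7 < 8.20 → outlier.
2.9 < 8.20 → outlier.
5.4 < 8.20 → outlier.
All remaining values lie within [8.20, 101.20].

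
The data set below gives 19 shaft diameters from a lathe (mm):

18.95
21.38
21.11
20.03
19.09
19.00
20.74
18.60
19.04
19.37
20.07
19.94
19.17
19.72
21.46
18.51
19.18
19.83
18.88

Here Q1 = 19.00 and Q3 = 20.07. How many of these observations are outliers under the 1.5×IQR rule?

0

IQR = 1.07; fences at 19.00 − 1.605 = 17.395 and 20.07 + 1.605 = 21.675.
Every value lies within the cutoffs.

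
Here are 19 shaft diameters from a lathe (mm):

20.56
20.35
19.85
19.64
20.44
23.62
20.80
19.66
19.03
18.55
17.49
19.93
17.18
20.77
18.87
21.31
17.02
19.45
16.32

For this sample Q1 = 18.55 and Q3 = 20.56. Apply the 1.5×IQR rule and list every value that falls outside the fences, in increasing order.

IQR = Q3 − Q1 = 20.56 − 18.55 = 2.01.
Lower fence = Q1 − 1.5·IQR = 18.55 − 3.015 = 15.535.
Upper fence = Q3 + 1.5·IQR = 20.56 + 3.015 = 23.575.
23.62 > 23.575 → outlier.
All remaining values lie within [15.535, 23.575].

23.62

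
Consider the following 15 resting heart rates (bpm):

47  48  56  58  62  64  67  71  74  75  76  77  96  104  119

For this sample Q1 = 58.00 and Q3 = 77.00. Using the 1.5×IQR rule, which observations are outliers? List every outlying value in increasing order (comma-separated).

IQR = Q3 − Q1 = 77.00 − 58.00 = 19.00.
Lower fence = Q1 − 1.5·IQR = 58.00 − 28.50 = 29.50.
Upper fence = Q3 + 1.5·IQR = 77.00 + 28.50 = 105.50.
119 > 105.50 → outlier.
All remaining values lie within [29.50, 105.50].

119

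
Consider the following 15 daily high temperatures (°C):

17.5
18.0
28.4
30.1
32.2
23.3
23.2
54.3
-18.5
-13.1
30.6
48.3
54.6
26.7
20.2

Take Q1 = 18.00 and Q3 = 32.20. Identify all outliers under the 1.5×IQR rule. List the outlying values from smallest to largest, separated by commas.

IQR = Q3 − Q1 = 32.20 − 18.00 = 14.20.
Lower fence = Q1 − 1.5·IQR = 18.00 − 21.30 = -3.30.
Upper fence = Q3 + 1.5·IQR = 32.20 + 21.30 = 53.50.
-18.5 < -3.30 → outlier.
-13.1 < -3.30 → outlier.
54.3 > 53.50 → outlier.
54.6 > 53.50 → outlier.
All remaining values lie within [-3.30, 53.50].

-18.5, -13.1, 54.3, 54.6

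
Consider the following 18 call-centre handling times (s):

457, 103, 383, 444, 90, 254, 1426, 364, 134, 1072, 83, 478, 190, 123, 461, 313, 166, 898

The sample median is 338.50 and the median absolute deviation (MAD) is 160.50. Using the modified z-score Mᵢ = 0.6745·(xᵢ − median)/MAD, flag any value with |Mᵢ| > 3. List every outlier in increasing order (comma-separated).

1072, 1426

|Mᵢ| > 3 ⇔ |xᵢ − 338.50| > 3·160.50/0.6745 = 713.86.
So outliers lie outside [-375.36, 1052.36].
1072: M = 3.08 → outlier.
1426: M = 4.57 → outlier.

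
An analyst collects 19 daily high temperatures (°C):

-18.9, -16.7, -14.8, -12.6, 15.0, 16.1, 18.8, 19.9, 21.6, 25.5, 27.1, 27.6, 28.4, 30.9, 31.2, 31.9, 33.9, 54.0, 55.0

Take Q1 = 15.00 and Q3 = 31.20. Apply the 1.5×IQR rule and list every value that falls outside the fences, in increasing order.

IQR = Q3 − Q1 = 31.20 − 15.00 = 16.20.
Lower fence = Q1 − 1.5·IQR = 15.00 − 24.30 = -9.30.
Upper fence = Q3 + 1.5·IQR = 31.20 + 24.30 = 55.50.
-18.9 < -9.30 → outlier.
-16.7 < -9.30 → outlier.
-14.8 < -9.30 → outlier.
-12.6 < -9.30 → outlier.
All remaining values lie within [-9.30, 55.50].

-18.9, -16.7, -14.8, -12.6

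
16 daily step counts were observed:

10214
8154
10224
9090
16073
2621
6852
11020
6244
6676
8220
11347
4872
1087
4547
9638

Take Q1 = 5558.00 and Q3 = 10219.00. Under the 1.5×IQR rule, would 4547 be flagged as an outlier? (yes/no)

IQR = Q3 − Q1 = 10219.00 − 5558.00 = 4661.00.
Lower fence = Q1 − 1.5·IQR = 5558.00 − 6991.50 = -1433.50.
Upper fence = Q3 + 1.5·IQR = 10219.00 + 6991.50 = 17210.50.
4547 lies within [-1433.50, 17210.50].

no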